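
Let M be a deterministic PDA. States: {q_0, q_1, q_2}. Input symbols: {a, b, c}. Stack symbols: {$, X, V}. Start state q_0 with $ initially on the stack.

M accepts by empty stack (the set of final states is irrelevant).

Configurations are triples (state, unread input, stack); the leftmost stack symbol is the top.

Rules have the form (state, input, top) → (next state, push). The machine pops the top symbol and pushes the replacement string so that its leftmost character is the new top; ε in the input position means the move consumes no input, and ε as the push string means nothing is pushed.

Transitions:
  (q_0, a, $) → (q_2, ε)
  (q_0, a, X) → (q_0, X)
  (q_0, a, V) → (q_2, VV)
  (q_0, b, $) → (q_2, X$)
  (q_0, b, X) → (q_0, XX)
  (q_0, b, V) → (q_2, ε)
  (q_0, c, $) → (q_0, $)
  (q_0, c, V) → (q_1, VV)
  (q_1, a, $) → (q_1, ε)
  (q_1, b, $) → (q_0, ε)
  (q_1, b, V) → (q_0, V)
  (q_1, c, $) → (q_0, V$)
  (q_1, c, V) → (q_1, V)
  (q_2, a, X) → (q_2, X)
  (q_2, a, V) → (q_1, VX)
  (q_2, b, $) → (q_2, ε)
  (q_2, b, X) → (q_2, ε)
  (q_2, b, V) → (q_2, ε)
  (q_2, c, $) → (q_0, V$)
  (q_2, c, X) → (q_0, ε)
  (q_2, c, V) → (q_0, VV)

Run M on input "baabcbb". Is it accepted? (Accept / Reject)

(q_0, baabcbb, $)
  read b, top $: go to q_2, push X$ → (q_2, aabcbb, X$)
  read a, top X: go to q_2, push X → (q_2, abcbb, X$)
  read a, top X: go to q_2, push X → (q_2, bcbb, X$)
  read b, top X: go to q_2, push ε → (q_2, cbb, $)
  read c, top $: go to q_0, push V$ → (q_0, bb, V$)
  read b, top V: go to q_2, push ε → (q_2, b, $)
  read b, top $: go to q_2, push ε → (q_2, ε, ε)
All input consumed and the stack is empty.

Accept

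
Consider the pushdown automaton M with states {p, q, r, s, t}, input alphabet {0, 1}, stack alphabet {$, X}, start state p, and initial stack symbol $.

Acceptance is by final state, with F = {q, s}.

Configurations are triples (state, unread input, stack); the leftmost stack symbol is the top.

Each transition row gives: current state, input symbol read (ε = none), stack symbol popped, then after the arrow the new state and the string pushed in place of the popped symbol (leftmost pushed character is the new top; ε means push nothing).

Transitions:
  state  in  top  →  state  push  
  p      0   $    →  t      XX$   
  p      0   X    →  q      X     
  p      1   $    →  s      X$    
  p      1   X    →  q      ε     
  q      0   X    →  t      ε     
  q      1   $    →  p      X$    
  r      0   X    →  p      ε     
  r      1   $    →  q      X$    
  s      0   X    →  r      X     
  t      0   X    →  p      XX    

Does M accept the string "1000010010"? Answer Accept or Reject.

No computation consumes all input and reaches a final state.

Reject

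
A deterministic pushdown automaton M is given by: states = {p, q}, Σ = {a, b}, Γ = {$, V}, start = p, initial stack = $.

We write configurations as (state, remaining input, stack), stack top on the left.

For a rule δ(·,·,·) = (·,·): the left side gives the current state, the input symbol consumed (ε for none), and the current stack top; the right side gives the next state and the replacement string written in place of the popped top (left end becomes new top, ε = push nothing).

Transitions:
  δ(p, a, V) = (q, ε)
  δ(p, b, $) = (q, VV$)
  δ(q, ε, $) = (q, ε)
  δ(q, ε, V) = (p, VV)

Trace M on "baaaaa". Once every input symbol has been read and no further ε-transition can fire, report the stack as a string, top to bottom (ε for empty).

(p, baaaaa, $)
  read b, top $: go to q, push VV$ → (q, aaaaa, VV$)
  ε-move, top V: go to p, push VV → (p, aaaaa, VVV$)
  read a, top V: go to q, push ε → (q, aaaa, VV$)
  ε-move, top V: go to p, push VV → (p, aaaa, VVV$)
  read a, top V: go to q, push ε → (q, aaa, VV$)
  ε-move, top V: go to p, push VV → (p, aaa, VVV$)
  read a, top V: go to q, push ε → (q, aa, VV$)
  ε-move, top V: go to p, push VV → (p, aa, VVV$)
  read a, top V: go to q, push ε → (q, a, VV$)
  ε-move, top V: go to p, push VV → (p, a, VVV$)
  read a, top V: go to q, push ε → (q, ε, VV$)
  ε-move, top V: go to p, push VV → (p, ε, VVV$)
All input consumed in state p with stack VVV$.

VVV$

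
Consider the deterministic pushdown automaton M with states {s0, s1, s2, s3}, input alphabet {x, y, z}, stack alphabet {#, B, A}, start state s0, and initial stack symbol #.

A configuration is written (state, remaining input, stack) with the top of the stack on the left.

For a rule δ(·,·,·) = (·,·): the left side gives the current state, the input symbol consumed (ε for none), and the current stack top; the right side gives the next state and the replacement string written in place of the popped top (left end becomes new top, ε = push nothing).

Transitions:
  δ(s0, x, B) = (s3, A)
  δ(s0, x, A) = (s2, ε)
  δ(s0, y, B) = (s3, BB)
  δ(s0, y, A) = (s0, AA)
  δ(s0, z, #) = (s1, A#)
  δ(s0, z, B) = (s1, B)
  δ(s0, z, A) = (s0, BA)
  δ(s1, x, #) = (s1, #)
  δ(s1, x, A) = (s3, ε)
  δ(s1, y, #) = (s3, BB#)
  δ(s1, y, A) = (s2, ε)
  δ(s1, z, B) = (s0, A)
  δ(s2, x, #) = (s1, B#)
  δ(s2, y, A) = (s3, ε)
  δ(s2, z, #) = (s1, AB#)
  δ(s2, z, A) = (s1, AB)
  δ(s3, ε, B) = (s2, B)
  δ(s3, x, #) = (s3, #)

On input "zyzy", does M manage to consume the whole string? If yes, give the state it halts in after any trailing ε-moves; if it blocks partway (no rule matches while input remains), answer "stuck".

(s0, zyzy, #) ⊢ (s1, yzy, A#) ⊢ (s2, zy, #) ⊢ (s1, y, AB#) ⊢ (s2, ε, B#)
All input consumed; M is in state s2.

s2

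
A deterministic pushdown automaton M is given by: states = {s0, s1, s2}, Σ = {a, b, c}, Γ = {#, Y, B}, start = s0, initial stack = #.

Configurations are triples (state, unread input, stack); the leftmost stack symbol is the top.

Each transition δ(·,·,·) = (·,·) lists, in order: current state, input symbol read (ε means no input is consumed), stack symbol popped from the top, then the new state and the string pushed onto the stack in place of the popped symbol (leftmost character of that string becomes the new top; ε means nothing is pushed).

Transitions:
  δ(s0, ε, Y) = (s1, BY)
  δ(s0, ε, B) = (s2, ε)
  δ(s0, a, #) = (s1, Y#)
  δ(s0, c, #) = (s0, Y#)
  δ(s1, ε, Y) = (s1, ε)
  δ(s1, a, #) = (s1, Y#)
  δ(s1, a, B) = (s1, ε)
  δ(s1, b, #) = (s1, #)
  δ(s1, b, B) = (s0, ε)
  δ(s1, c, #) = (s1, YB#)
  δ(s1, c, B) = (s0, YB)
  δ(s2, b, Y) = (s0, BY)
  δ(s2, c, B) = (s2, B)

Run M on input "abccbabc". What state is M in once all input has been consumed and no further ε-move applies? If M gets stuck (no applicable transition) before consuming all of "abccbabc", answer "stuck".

(s0, abccbabc, #)
  read a, top #: go to s1, push Y# → (s1, bccbabc, Y#)
  ε-move, top Y: go to s1, push ε → (s1, bccbabc, #)
  read b, top #: go to s1, push # → (s1, ccbabc, #)
  read c, top #: go to s1, push YB# → (s1, cbabc, YB#)
  ε-move, top Y: go to s1, push ε → (s1, cbabc, B#)
  read c, top B: go to s0, push YB → (s0, babc, YB#)
  ε-move, top Y: go to s1, push BY → (s1, babc, BYB#)
  read b, top B: go to s0, push ε → (s0, abc, YB#)
  ε-move, top Y: go to s1, push BY → (s1, abc, BYB#)
  read a, top B: go to s1, push ε → (s1, bc, YB#)
  ε-move, top Y: go to s1, push ε → (s1, bc, B#)
  read b, top B: go to s0, push ε → (s0, c, #)
  read c, top #: go to s0, push Y# → (s0, ε, Y#)
  ε-move, top Y: go to s1, push BY → (s1, ε, BY#)
All input consumed; M is in state s1.

s1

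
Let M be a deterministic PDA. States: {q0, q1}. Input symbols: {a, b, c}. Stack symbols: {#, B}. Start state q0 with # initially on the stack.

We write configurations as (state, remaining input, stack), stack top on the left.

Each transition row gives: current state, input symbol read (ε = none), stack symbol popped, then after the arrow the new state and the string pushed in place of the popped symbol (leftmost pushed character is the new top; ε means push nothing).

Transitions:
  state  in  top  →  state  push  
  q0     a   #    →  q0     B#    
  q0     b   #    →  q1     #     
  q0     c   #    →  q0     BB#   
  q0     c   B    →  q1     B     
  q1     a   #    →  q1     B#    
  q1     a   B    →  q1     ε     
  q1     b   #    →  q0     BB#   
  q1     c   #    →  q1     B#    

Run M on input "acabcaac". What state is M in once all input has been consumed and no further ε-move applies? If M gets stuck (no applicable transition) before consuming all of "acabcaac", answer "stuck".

q1

(q0, acabcaac, #)
  read a, top #: go to q0, push B# → (q0, cabcaac, B#)
  read c, top B: go to q1, push B → (q1, abcaac, B#)
  read a, top B: go to q1, push ε → (q1, bcaac, #)
  read b, top #: go to q0, push BB# → (q0, caac, BB#)
  read c, top B: go to q1, push B → (q1, aac, BB#)
  read a, top B: go to q1, push ε → (q1, ac, B#)
  read a, top B: go to q1, push ε → (q1, c, #)
  read c, top #: go to q1, push B# → (q1, ε, B#)
All input consumed; M is in state q1.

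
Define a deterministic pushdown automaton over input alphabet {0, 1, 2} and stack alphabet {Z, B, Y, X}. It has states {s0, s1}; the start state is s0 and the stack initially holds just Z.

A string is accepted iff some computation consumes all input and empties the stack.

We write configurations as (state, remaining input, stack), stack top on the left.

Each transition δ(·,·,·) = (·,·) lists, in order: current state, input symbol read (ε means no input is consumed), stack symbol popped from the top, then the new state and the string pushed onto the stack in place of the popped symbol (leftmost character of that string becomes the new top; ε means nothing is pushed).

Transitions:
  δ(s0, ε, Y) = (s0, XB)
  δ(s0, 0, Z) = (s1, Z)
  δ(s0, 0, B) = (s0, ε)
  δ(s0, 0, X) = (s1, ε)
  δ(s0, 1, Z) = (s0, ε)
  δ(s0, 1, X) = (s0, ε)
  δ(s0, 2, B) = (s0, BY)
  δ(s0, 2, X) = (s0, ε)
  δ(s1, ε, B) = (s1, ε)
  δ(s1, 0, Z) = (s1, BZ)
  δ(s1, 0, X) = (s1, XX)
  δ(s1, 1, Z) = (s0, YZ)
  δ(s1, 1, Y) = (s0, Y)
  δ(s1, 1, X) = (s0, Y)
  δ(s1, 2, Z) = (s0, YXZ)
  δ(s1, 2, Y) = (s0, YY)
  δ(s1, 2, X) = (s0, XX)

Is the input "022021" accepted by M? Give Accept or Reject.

Accept

(s0, 022021, Z)
  read 0, top Z: go to s1, push Z → (s1, 22021, Z)
  read 2, top Z: go to s0, push YXZ → (s0, 2021, YXZ)
  ε-move, top Y: go to s0, push XB → (s0, 2021, XBXZ)
  read 2, top X: go to s0, push ε → (s0, 021, BXZ)
  read 0, top B: go to s0, push ε → (s0, 21, XZ)
  read 2, top X: go to s0, push ε → (s0, 1, Z)
  read 1, top Z: go to s0, push ε → (s0, ε, ε)
All input consumed and the stack is empty.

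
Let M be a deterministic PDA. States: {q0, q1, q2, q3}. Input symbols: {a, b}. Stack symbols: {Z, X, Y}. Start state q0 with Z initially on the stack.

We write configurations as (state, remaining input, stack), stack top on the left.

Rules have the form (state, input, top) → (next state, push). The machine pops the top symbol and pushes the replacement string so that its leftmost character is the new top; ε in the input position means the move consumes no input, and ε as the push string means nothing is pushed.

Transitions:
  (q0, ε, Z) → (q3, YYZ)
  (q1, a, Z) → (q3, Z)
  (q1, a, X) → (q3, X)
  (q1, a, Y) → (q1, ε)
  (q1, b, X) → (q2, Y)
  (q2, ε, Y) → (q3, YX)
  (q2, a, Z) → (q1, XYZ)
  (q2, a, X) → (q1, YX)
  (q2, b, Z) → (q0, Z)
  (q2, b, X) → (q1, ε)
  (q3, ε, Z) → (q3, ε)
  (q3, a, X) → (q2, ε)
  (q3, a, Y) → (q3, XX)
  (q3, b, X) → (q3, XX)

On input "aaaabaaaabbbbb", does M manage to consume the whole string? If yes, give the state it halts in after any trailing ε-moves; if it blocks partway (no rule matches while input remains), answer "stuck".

stuck

(q0, aaaabaaaabbbbb, Z)
  ε-move, top Z: go to q3, push YYZ → (q3, aaaabaaaabbbbb, YYZ)
  read a, top Y: go to q3, push XX → (q3, aaabaaaabbbbb, XXYZ)
  read a, top X: go to q2, push ε → (q2, aabaaaabbbbb, XYZ)
  read a, top X: go to q1, push YX → (q1, abaaaabbbbb, YXYZ)
  read a, top Y: go to q1, push ε → (q1, baaaabbbbb, XYZ)
  read b, top X: go to q2, push Y → (q2, aaaabbbbb, YYZ)
  ε-move, top Y: go to q3, push YX → (q3, aaaabbbbb, YXYZ)
  read a, top Y: go to q3, push XX → (q3, aaabbbbb, XXXYZ)
  read a, top X: go to q2, push ε → (q2, aabbbbb, XXYZ)
  read a, top X: go to q1, push YX → (q1, abbbbb, YXXYZ)
  read a, top Y: go to q1, push ε → (q1, bbbbb, XXYZ)
  read b, top X: go to q2, push Y → (q2, bbbb, YXYZ)
  ε-move, top Y: go to q3, push YX → (q3, bbbb, YXXYZ)
No transition for (q3, b, top Y); M blocks with input bbbb remaining.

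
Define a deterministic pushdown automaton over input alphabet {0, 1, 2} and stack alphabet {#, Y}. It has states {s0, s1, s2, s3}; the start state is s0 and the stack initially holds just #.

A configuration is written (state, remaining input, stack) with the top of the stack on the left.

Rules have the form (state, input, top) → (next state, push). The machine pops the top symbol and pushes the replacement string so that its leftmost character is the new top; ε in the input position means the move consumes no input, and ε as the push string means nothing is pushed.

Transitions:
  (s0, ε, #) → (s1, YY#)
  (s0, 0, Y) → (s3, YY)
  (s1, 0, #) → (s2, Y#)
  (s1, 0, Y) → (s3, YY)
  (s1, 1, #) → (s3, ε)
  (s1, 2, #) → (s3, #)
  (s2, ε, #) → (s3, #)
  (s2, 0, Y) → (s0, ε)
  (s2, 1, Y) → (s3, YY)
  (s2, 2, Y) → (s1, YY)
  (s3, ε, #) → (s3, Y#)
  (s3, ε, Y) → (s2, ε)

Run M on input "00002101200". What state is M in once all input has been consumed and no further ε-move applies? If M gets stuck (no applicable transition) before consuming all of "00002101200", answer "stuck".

stuck

(s0, 00002101200, #)
  ε-move, top #: go to s1, push YY# → (s1, 00002101200, YY#)
  read 0, top Y: go to s3, push YY → (s3, 0002101200, YYY#)
  ε-move, top Y: go to s2, push ε → (s2, 0002101200, YY#)
  read 0, top Y: go to s0, push ε → (s0, 002101200, Y#)
  read 0, top Y: go to s3, push YY → (s3, 02101200, YY#)
  ε-move, top Y: go to s2, push ε → (s2, 02101200, Y#)
  read 0, top Y: go to s0, push ε → (s0, 2101200, #)
  ε-move, top #: go to s1, push YY# → (s1, 2101200, YY#)
No transition for (s1, 2, top Y); M blocks with input 2101200 remaining.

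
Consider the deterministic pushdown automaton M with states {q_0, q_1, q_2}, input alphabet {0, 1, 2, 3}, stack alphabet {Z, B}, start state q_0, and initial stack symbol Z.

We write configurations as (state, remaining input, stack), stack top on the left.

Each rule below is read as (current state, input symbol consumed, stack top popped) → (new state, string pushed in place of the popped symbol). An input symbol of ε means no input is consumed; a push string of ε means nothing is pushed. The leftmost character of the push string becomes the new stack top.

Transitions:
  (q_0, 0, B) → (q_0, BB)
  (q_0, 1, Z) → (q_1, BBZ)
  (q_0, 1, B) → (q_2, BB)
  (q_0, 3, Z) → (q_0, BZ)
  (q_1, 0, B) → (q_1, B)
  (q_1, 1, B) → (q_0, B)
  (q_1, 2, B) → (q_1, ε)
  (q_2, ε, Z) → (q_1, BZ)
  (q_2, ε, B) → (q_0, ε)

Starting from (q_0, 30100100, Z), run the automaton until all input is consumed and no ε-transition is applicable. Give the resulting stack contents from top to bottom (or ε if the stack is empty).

BBBBBBZ

(q_0, 30100100, Z)
  read 3, top Z: go to q_0, push BZ → (q_0, 0100100, BZ)
  read 0, top B: go to q_0, push BB → (q_0, 100100, BBZ)
  read 1, top B: go to q_2, push BB → (q_2, 00100, BBBZ)
  ε-move, top B: go to q_0, push ε → (q_0, 00100, BBZ)
  read 0, top B: go to q_0, push BB → (q_0, 0100, BBBZ)
  read 0, top B: go to q_0, push BB → (q_0, 100, BBBBZ)
  read 1, top B: go to q_2, push BB → (q_2, 00, BBBBBZ)
  ε-move, top B: go to q_0, push ε → (q_0, 00, BBBBZ)
  read 0, top B: go to q_0, push BB → (q_0, 0, BBBBBZ)
  read 0, top B: go to q_0, push BB → (q_0, ε, BBBBBBZ)
All input consumed in state q_0 with stack BBBBBBZ.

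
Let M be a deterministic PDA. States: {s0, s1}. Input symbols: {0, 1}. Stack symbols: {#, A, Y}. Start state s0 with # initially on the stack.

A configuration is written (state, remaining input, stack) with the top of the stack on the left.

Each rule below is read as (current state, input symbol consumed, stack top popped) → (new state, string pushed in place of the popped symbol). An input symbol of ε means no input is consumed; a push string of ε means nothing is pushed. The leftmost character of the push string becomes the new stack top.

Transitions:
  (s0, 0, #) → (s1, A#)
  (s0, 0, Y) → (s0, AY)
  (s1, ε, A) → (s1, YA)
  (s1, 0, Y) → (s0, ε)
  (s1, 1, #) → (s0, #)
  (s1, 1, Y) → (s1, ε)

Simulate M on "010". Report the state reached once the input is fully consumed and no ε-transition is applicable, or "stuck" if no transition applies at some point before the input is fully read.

s0

(s0, 010, #) ⊢ (s1, 10, A#) ⊢ (s1, 10, YA#) ⊢ (s1, 0, A#) ⊢ (s1, 0, YA#) ⊢ (s0, ε, A#)
All input consumed; M is in state s0.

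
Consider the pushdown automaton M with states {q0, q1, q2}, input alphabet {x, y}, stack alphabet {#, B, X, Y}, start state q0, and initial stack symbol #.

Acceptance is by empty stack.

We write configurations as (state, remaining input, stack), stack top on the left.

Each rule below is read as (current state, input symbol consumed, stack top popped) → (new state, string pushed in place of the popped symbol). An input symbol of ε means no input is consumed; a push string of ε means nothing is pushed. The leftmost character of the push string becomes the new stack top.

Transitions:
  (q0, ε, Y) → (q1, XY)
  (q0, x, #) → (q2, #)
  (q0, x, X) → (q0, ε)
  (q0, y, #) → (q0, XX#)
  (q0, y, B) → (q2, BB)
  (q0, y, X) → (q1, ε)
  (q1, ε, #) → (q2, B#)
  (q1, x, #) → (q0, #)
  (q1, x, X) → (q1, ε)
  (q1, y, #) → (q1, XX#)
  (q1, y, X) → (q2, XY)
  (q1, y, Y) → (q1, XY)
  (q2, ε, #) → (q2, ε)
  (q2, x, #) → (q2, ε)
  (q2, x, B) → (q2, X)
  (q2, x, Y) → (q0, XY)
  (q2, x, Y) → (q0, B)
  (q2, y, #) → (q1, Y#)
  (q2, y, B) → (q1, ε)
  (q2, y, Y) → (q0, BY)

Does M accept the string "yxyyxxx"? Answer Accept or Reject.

Accept

One accepting computation: (q0, yxyyxxx, #) ⊢ (q0, xyyxxx, XX#) ⊢ (q0, yyxxx, X#) ⊢ (q1, yxxx, #) ⊢ (q2, yxxx, B#) ⊢ (q1, xxx, #) ⊢ (q0, xx, #) ⊢ (q2, x, #) ⊢ (q2, ε, ε)
All input consumed and the stack is empty.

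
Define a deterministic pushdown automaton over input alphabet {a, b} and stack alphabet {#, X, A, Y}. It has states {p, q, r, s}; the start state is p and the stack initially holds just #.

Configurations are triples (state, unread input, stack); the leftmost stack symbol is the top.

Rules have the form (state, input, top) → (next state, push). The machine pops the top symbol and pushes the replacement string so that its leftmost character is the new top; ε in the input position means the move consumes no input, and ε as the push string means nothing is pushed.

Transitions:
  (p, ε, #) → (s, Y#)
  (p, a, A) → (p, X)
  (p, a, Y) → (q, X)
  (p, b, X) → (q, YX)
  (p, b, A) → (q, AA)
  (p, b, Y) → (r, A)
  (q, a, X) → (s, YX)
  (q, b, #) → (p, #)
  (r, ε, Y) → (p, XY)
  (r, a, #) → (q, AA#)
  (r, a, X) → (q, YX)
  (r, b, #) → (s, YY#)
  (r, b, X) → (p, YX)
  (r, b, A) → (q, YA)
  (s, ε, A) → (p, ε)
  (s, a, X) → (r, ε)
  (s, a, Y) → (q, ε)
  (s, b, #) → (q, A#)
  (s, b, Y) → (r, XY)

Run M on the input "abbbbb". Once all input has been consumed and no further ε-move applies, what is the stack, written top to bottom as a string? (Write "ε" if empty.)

YAXY#

(p, abbbbb, #)
  ε-move, top #: go to s, push Y# → (s, abbbbb, Y#)
  read a, top Y: go to q, push ε → (q, bbbbb, #)
  read b, top #: go to p, push # → (p, bbbb, #)
  ε-move, top #: go to s, push Y# → (s, bbbb, Y#)
  read b, top Y: go to r, push XY → (r, bbb, XY#)
  read b, top X: go to p, push YX → (p, bb, YXY#)
  read b, top Y: go to r, push A → (r, b, AXY#)
  read b, top A: go to q, push YA → (q, ε, YAXY#)
All input consumed in state q with stack YAXY#.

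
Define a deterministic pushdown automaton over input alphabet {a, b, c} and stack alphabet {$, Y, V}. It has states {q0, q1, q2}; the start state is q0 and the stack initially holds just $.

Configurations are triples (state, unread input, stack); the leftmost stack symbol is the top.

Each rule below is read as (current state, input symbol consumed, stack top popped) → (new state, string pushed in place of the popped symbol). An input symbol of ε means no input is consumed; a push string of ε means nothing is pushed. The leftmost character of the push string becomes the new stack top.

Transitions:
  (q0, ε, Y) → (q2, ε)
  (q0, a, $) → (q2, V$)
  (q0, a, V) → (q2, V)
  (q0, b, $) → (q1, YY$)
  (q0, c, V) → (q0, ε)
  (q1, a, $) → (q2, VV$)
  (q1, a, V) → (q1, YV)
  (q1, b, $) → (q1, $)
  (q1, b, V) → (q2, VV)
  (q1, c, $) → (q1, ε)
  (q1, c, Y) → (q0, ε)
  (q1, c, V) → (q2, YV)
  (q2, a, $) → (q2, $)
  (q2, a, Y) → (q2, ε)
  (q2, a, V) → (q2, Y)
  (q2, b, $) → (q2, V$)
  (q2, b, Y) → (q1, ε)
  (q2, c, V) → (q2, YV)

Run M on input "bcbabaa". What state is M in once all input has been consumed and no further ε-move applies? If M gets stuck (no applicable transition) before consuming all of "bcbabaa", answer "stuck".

q2

(q0, bcbabaa, $)
  read b, top $: go to q1, push YY$ → (q1, cbabaa, YY$)
  read c, top Y: go to q0, push ε → (q0, babaa, Y$)
  ε-move, top Y: go to q2, push ε → (q2, babaa, $)
  read b, top $: go to q2, push V$ → (q2, abaa, V$)
  read a, top V: go to q2, push Y → (q2, baa, Y$)
  read b, top Y: go to q1, push ε → (q1, aa, $)
  read a, top $: go to q2, push VV$ → (q2, a, VV$)
  read a, top V: go to q2, push Y → (q2, ε, YV$)
All input consumed; M is in state q2.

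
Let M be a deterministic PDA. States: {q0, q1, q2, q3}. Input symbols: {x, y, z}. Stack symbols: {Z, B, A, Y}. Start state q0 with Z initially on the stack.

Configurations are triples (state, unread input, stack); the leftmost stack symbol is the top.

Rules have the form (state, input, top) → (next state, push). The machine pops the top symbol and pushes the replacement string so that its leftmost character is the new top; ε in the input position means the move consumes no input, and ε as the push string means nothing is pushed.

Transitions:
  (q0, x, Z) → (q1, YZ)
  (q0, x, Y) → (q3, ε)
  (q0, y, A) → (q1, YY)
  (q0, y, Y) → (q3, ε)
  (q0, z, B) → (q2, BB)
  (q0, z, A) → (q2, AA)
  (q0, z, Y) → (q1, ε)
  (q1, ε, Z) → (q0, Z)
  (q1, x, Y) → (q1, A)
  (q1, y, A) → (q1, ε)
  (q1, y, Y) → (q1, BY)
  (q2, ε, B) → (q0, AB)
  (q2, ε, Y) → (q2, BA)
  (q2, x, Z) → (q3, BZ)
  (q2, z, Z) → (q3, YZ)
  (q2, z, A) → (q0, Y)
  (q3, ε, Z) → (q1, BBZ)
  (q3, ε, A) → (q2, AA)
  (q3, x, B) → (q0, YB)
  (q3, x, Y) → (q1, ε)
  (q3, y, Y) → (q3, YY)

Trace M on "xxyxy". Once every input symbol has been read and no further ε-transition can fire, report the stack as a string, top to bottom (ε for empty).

(q0, xxyxy, Z)
  read x, top Z: go to q1, push YZ → (q1, xyxy, YZ)
  read x, top Y: go to q1, push A → (q1, yxy, AZ)
  read y, top A: go to q1, push ε → (q1, xy, Z)
  ε-move, top Z: go to q0, push Z → (q0, xy, Z)
  read x, top Z: go to q1, push YZ → (q1, y, YZ)
  read y, top Y: go to q1, push BY → (q1, ε, BYZ)
All input consumed in state q1 with stack BYZ.

BYZ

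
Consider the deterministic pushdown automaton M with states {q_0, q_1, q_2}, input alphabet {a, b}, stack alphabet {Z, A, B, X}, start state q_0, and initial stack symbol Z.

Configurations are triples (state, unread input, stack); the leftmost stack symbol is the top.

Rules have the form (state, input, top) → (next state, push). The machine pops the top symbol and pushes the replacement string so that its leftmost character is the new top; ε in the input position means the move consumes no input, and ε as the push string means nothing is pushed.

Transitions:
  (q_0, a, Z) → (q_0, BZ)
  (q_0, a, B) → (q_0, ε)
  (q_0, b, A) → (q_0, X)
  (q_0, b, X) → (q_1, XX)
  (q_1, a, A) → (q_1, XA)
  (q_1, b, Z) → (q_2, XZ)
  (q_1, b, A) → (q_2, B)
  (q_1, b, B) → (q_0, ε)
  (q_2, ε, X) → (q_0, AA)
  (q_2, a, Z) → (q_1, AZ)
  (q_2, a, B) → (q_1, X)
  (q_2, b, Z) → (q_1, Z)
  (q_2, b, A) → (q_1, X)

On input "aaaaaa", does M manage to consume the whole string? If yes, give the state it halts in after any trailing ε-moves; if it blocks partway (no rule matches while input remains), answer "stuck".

q_0

(q_0, aaaaaa, Z)
  read a, top Z: go to q_0, push BZ → (q_0, aaaaa, BZ)
  read a, top B: go to q_0, push ε → (q_0, aaaa, Z)
  read a, top Z: go to q_0, push BZ → (q_0, aaa, BZ)
  read a, top B: go to q_0, push ε → (q_0, aa, Z)
  read a, top Z: go to q_0, push BZ → (q_0, a, BZ)
  read a, top B: go to q_0, push ε → (q_0, ε, Z)
All input consumed; M is in state q_0.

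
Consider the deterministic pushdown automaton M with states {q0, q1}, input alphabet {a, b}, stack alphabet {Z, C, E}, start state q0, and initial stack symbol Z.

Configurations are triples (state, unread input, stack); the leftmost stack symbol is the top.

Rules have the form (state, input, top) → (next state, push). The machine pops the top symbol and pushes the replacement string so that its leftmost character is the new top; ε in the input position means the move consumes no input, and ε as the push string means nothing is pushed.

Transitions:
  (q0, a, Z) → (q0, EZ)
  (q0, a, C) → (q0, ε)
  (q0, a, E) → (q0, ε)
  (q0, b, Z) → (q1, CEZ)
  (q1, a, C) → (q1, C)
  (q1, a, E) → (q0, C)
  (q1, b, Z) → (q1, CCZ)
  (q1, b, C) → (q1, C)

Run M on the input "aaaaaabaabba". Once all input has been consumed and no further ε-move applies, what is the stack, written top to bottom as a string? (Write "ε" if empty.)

CEZ

(q0, aaaaaabaabba, Z)
  read a, top Z: go to q0, push EZ → (q0, aaaaabaabba, EZ)
  read a, top E: go to q0, push ε → (q0, aaaabaabba, Z)
  read a, top Z: go to q0, push EZ → (q0, aaabaabba, EZ)
  read a, top E: go to q0, push ε → (q0, aabaabba, Z)
  read a, top Z: go to q0, push EZ → (q0, abaabba, EZ)
  read a, top E: go to q0, push ε → (q0, baabba, Z)
  read b, top Z: go to q1, push CEZ → (q1, aabba, CEZ)
  read a, top C: go to q1, push C → (q1, abba, CEZ)
  read a, top C: go to q1, push C → (q1, bba, CEZ)
  read b, top C: go to q1, push C → (q1, ba, CEZ)
  read b, top C: go to q1, push C → (q1, a, CEZ)
  read a, top C: go to q1, push C → (q1, ε, CEZ)
All input consumed in state q1 with stack CEZ.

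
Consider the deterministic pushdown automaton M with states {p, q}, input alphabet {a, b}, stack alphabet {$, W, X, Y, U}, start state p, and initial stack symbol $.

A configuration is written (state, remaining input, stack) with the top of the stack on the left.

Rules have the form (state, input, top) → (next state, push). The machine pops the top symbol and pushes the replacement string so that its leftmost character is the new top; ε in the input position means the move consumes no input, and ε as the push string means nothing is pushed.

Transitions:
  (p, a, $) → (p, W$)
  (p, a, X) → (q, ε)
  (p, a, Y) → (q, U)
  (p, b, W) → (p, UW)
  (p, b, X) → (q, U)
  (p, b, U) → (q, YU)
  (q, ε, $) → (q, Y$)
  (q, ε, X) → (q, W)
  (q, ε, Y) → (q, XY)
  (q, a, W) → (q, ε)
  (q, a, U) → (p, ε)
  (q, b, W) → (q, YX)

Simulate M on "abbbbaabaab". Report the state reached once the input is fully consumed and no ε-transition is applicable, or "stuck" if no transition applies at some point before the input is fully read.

q

(p, abbbbaabaab, $)
  read a, top $: go to p, push W$ → (p, bbbbaabaab, W$)
  read b, top W: go to p, push UW → (p, bbbaabaab, UW$)
  read b, top U: go to q, push YU → (q, bbaabaab, YUW$)
  ε-move, top Y: go to q, push XY → (q, bbaabaab, XYUW$)
  ε-move, top X: go to q, push W → (q, bbaabaab, WYUW$)
  read b, top W: go to q, push YX → (q, baabaab, YXYUW$)
  ε-move, top Y: go to q, push XY → (q, baabaab, XYXYUW$)
  ε-move, top X: go to q, push W → (q, baabaab, WYXYUW$)
  read b, top W: go to q, push YX → (q, aabaab, YXYXYUW$)
  ε-move, top Y: go to q, push XY → (q, aabaab, XYXYXYUW$)
  ε-move, top X: go to q, push W → (q, aabaab, WYXYXYUW$)
  read a, top W: go to q, push ε → (q, abaab, YXYXYUW$)
  ε-move, top Y: go to q, push XY → (q, abaab, XYXYXYUW$)
  ε-move, top X: go to q, push W → (q, abaab, WYXYXYUW$)
  read a, top W: go to q, push ε → (q, baab, YXYXYUW$)
  ε-move, top Y: go to q, push XY → (q, baab, XYXYXYUW$)
  ε-move, top X: go to q, push W → (q, baab, WYXYXYUW$)
  read b, top W: go to q, push YX → (q, aab, YXYXYXYUW$)
  ε-move, top Y: go to q, push XY → (q, aab, XYXYXYXYUW$)
  ε-move, top X: go to q, push W → (q, aab, WYXYXYXYUW$)
  read a, top W: go to q, push ε → (q, ab, YXYXYXYUW$)
  ε-move, top Y: go to q, push XY → (q, ab, XYXYXYXYUW$)
  ε-move, top X: go to q, push W → (q, ab, WYXYXYXYUW$)
  read a, top W: go to q, push ε → (q, b, YXYXYXYUW$)
  ε-move, top Y: go to q, push XY → (q, b, XYXYXYXYUW$)
  ε-move, top X: go to q, push W → (q, b, WYXYXYXYUW$)
  read b, top W: go to q, push YX → (q, ε, YXYXYXYXYUW$)
  ε-move, top Y: go to q, push XY → (q, ε, XYXYXYXYXYUW$)
  ε-move, top X: go to q, push W → (q, ε, WYXYXYXYXYUW$)
All input consumed; M is in state q.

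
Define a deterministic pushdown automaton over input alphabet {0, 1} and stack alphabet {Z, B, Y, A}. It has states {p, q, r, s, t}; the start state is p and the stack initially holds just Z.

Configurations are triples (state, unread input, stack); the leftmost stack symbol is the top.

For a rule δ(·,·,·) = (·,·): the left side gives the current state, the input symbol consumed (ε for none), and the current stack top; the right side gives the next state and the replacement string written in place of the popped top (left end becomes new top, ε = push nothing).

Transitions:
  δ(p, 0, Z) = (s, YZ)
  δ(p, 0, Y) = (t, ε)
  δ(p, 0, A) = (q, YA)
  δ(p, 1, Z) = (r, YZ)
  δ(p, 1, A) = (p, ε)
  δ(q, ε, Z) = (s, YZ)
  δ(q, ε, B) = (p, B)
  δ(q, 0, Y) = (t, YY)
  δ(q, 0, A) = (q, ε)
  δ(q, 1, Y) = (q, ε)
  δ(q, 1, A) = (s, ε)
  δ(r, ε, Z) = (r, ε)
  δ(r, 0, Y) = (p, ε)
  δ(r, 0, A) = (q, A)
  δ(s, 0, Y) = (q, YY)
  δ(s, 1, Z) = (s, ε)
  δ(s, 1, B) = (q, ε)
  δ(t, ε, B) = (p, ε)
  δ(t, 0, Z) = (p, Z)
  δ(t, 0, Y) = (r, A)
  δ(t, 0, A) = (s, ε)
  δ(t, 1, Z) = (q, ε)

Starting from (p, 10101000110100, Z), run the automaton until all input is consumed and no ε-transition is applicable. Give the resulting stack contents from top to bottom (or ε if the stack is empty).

(p, 10101000110100, Z)
  read 1, top Z: go to r, push YZ → (r, 0101000110100, YZ)
  read 0, top Y: go to p, push ε → (p, 101000110100, Z)
  read 1, top Z: go to r, push YZ → (r, 01000110100, YZ)
  read 0, top Y: go to p, push ε → (p, 1000110100, Z)
  read 1, top Z: go to r, push YZ → (r, 000110100, YZ)
  read 0, top Y: go to p, push ε → (p, 00110100, Z)
  read 0, top Z: go to s, push YZ → (s, 0110100, YZ)
  read 0, top Y: go to q, push YY → (q, 110100, YYZ)
  read 1, top Y: go to q, push ε → (q, 10100, YZ)
  read 1, top Y: go to q, push ε → (q, 0100, Z)
  ε-move, top Z: go to s, push YZ → (s, 0100, YZ)
  read 0, top Y: go to q, push YY → (q, 100, YYZ)
  read 1, top Y: go to q, push ε → (q, 00, YZ)
  read 0, top Y: go to t, push YY → (t, 0, YYZ)
  read 0, top Y: go to r, push A → (r, ε, AYZ)
All input consumed in state r with stack AYZ.

AYZ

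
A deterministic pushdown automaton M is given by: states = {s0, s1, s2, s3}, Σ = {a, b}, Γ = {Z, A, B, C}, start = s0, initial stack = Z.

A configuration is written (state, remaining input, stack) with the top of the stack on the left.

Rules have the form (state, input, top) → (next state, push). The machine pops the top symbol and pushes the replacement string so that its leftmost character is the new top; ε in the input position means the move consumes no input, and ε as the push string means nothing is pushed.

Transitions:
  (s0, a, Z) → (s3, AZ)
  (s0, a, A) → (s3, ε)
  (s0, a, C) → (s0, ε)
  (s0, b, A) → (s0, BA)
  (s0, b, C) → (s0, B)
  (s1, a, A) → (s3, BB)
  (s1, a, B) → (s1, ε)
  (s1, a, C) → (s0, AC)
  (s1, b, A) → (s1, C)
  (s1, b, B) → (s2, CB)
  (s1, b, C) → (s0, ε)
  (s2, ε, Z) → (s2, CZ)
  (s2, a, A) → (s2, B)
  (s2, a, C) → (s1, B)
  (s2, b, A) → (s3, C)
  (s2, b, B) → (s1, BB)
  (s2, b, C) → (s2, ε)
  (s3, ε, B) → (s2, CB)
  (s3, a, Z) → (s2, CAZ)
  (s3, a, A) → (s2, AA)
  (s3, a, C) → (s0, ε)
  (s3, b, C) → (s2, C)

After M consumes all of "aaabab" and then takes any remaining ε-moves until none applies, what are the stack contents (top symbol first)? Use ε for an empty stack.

CBAZ

(s0, aaabab, Z) ⊢ (s3, aabab, AZ) ⊢ (s2, abab, AAZ) ⊢ (s2, bab, BAZ) ⊢ (s1, ab, BBAZ) ⊢ (s1, b, BAZ) ⊢ (s2, ε, CBAZ)
All input consumed in state s2 with stack CBAZ.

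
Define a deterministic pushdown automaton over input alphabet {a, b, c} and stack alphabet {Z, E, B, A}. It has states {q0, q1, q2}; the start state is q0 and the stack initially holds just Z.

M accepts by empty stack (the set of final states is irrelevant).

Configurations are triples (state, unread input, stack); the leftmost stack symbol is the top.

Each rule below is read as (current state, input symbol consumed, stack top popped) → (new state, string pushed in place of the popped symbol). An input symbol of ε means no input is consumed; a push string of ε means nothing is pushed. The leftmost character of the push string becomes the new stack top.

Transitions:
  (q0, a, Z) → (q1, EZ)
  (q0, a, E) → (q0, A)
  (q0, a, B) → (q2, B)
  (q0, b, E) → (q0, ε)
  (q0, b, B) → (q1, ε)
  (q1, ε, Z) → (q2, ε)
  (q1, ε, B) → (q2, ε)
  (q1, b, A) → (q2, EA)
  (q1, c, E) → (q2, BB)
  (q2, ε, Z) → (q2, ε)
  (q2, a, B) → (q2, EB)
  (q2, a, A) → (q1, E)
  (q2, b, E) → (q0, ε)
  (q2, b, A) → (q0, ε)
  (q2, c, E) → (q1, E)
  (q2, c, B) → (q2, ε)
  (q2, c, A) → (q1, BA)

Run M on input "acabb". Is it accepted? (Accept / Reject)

(q0, acabb, Z)
  read a, top Z: go to q1, push EZ → (q1, cabb, EZ)
  read c, top E: go to q2, push BB → (q2, abb, BBZ)
  read a, top B: go to q2, push EB → (q2, bb, EBBZ)
  read b, top E: go to q0, push ε → (q0, b, BBZ)
  read b, top B: go to q1, push ε → (q1, ε, BZ)
  ε-move, top B: go to q2, push ε → (q2, ε, Z)
  ε-move, top Z: go to q2, push ε → (q2, ε, ε)
All input consumed and the stack is empty.

Accept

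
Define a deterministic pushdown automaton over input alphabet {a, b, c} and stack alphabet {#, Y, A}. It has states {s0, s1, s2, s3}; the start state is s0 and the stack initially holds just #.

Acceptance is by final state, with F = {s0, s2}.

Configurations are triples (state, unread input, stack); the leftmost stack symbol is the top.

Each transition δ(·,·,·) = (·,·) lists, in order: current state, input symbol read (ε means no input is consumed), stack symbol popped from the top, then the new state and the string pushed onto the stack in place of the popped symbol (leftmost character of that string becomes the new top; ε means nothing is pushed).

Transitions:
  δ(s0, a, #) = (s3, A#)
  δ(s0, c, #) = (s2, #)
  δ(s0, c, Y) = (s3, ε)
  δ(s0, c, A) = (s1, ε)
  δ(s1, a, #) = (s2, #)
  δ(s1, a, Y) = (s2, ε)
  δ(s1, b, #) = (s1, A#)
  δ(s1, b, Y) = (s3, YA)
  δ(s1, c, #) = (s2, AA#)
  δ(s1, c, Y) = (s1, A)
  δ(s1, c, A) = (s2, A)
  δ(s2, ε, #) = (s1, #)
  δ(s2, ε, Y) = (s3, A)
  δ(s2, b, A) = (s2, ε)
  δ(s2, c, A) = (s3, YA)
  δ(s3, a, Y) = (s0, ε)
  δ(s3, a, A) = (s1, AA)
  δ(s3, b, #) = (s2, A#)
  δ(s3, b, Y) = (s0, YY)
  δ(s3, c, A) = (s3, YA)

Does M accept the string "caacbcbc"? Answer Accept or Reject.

(s0, caacbcbc, #)
  read c, top #: go to s2, push # → (s2, aacbcbc, #)
  ε-move, top #: go to s1, push # → (s1, aacbcbc, #)
  read a, top #: go to s2, push # → (s2, acbcbc, #)
  ε-move, top #: go to s1, push # → (s1, acbcbc, #)
  read a, top #: go to s2, push # → (s2, cbcbc, #)
  ε-move, top #: go to s1, push # → (s1, cbcbc, #)
  read c, top #: go to s2, push AA# → (s2, bcbc, AA#)
  read b, top A: go to s2, push ε → (s2, cbc, A#)
  read c, top A: go to s3, push YA → (s3, bc, YA#)
  read b, top Y: go to s0, push YY → (s0, c, YYA#)
  read c, top Y: go to s3, push ε → (s3, ε, YA#)
All input consumed; state s3 ∉ F and no further ε-move applies.

Reject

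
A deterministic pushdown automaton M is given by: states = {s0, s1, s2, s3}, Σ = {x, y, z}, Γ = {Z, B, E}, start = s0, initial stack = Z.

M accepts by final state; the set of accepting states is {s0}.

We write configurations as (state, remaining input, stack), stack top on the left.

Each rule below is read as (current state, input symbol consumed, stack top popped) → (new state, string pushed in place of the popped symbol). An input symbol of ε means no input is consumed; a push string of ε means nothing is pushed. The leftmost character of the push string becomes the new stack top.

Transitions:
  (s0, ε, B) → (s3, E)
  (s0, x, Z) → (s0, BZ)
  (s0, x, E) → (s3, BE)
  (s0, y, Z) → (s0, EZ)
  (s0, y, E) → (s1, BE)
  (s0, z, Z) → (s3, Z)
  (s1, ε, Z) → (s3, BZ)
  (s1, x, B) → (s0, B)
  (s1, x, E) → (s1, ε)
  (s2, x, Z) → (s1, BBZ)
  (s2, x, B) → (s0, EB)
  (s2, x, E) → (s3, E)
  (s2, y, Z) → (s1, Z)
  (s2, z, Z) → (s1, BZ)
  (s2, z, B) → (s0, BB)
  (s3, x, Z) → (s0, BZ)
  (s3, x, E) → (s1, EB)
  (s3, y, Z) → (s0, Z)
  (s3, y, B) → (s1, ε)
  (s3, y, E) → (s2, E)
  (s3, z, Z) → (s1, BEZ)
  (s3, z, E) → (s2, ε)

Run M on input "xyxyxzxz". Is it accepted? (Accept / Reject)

(s0, xyxyxzxz, Z)
  read x, top Z: go to s0, push BZ → (s0, yxyxzxz, BZ)
  ε-move, top B: go to s3, push E → (s3, yxyxzxz, EZ)
  read y, top E: go to s2, push E → (s2, xyxzxz, EZ)
  read x, top E: go to s3, push E → (s3, yxzxz, EZ)
  read y, top E: go to s2, push E → (s2, xzxz, EZ)
  read x, top E: go to s3, push E → (s3, zxz, EZ)
  read z, top E: go to s2, push ε → (s2, xz, Z)
  read x, top Z: go to s1, push BBZ → (s1, z, BBZ)
No transition applies at (s1, z, BBZ); input not fully consumed.

Reject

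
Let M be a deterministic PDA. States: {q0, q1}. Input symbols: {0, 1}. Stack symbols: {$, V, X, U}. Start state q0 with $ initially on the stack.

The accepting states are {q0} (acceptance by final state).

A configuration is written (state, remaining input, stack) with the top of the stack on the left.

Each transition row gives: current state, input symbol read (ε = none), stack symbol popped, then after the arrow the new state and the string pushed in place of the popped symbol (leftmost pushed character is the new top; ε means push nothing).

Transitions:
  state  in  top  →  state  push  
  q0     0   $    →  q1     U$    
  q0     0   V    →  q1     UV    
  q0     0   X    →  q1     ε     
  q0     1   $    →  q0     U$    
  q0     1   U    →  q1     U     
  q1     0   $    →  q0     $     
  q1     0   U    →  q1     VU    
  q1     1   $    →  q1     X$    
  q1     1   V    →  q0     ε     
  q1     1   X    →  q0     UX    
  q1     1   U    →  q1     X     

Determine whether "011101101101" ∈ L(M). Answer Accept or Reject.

(q0, 011101101101, $)
  read 0, top $: go to q1, push U$ → (q1, 11101101101, U$)
  read 1, top U: go to q1, push X → (q1, 1101101101, X$)
  read 1, top X: go to q0, push UX → (q0, 101101101, UX$)
  read 1, top U: go to q1, push U → (q1, 01101101, UX$)
  read 0, top U: go to q1, push VU → (q1, 1101101, VUX$)
  read 1, top V: go to q0, push ε → (q0, 101101, UX$)
  read 1, top U: go to q1, push U → (q1, 01101, UX$)
  read 0, top U: go to q1, push VU → (q1, 1101, VUX$)
  read 1, top V: go to q0, push ε → (q0, 101, UX$)
  read 1, top U: go to q1, push U → (q1, 01, UX$)
  read 0, top U: go to q1, push VU → (q1, 1, VUX$)
  read 1, top V: go to q0, push ε → (q0, ε, UX$)
All input consumed; state q0 ∈ F.

Accept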